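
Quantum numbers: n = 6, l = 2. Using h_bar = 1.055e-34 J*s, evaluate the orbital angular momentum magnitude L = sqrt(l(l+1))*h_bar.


L = sqrt(l*(l+1)) * h_bar
= sqrt(2 * 3) * 1.055e-34
= sqrt(6) * 1.055e-34
= 2.4495 * 1.055e-34
= 2.5842e-34 J*s

2.5842e-34


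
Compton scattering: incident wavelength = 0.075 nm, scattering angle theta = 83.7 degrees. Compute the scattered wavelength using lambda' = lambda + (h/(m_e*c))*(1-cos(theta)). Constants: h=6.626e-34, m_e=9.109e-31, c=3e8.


Compton wavelength: h/(m_e*c) = 2.4247e-12 m
d_lambda = 2.4247e-12 * (1 - cos(83.7 deg))
= 2.4247e-12 * 0.890266
= 2.1586e-12 m = 0.002159 nm
lambda' = 0.075 + 0.002159
= 0.077159 nm

0.077159


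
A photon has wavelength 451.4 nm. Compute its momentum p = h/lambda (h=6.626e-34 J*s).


p = h / lambda
= 6.626e-34 / (451.4e-9)
= 6.626e-34 / 4.5140e-07
= 1.4679e-27 kg*m/s

1.4679e-27


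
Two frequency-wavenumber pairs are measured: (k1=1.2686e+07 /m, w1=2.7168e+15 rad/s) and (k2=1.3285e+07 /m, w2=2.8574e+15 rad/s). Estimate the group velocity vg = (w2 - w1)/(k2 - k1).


vg = (w2 - w1) / (k2 - k1)
= (2.8574e+15 - 2.7168e+15) / (1.3285e+07 - 1.2686e+07)
= 1.4060e+14 / 5.9900e+05
= 2.3472e+08 m/s

2.3472e+08


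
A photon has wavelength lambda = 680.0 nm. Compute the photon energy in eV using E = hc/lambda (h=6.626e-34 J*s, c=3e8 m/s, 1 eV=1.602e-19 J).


E = hc / lambda
= (6.626e-34)(3e8) / (680.0e-9)
= 1.9878e-25 / 6.8000e-07
= 2.9232e-19 J
Converting to eV: 2.9232e-19 / 1.602e-19
= 1.8247 eV

1.8247


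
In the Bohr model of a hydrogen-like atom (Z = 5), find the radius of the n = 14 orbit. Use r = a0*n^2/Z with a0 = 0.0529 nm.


r = a0 * n^2 / Z
= 0.0529 * 14^2 / 5
= 0.0529 * 196 / 5
= 2.0737 nm

2.0737


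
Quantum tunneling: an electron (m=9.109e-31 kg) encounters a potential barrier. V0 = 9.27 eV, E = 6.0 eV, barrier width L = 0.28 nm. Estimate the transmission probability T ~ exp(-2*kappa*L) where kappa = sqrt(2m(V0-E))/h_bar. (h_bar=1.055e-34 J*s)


V0 - E = 3.27 eV = 5.2385e-19 J
kappa = sqrt(2 * m * (V0-E)) / h_bar
= sqrt(2 * 9.109e-31 * 5.2385e-19) / 1.055e-34
= 9.2598e+09 /m
2*kappa*L = 2 * 9.2598e+09 * 0.28e-9
= 5.1855
T = exp(-5.1855) = 5.597110e-03

5.597110e-03


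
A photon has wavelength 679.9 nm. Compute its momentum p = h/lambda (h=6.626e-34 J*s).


p = h / lambda
= 6.626e-34 / (679.9e-9)
= 6.626e-34 / 6.7990e-07
= 9.7456e-28 kg*m/s

9.7456e-28


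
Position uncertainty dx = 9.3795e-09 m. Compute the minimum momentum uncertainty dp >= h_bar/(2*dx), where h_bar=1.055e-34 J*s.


dp = h_bar / (2 * dx)
= 1.055e-34 / (2 * 9.3795e-09)
= 1.055e-34 / 1.8759e-08
= 5.6240e-27 kg*m/s

5.6240e-27


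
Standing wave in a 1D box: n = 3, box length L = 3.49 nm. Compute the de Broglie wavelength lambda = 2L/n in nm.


lambda = 2L / n
= 2 * 3.49 / 3
= 6.98 / 3
= 2.3267 nm

2.3267


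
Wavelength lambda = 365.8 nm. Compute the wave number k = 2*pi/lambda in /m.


k = 2 * pi / lambda
= 6.2832 / (365.8e-9)
= 6.2832 / 3.6580e-07
= 1.7177e+07 /m

1.7177e+07


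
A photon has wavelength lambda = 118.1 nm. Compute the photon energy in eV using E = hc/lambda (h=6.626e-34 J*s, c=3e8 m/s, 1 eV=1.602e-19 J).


E = hc / lambda
= (6.626e-34)(3e8) / (118.1e-9)
= 1.9878e-25 / 1.1810e-07
= 1.6831e-18 J
Converting to eV: 1.6831e-18 / 1.602e-19
= 10.5066 eV

10.5066


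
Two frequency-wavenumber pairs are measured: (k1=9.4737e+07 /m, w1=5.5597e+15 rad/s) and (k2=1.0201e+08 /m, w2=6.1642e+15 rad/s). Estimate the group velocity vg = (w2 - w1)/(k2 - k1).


vg = (w2 - w1) / (k2 - k1)
= (6.1642e+15 - 5.5597e+15) / (1.0201e+08 - 9.4737e+07)
= 6.0450e+14 / 7.2730e+06
= 8.3116e+07 m/s

8.3116e+07


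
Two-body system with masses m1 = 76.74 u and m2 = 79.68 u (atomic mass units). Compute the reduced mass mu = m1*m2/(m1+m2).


mu = m1 * m2 / (m1 + m2)
= 76.74 * 79.68 / (76.74 + 79.68)
= 6114.6432 / 156.42
= 39.0912 u

39.0912


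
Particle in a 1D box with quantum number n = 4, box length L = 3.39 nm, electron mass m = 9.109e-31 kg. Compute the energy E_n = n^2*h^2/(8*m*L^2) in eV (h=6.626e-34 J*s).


E = n^2 * h^2 / (8 * m * L^2)
= 4^2 * (6.626e-34)^2 / (8 * 9.109e-31 * (3.39e-9)^2)
= 16 * 4.3904e-67 / (8 * 9.109e-31 * 1.1492e-17)
= 8.3881e-20 J
= 0.5236 eV

0.5236


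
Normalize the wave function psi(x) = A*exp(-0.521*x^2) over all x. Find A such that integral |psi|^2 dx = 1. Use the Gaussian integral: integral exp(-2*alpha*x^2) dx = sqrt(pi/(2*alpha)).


integral |psi|^2 dx = A^2 * sqrt(pi/(2*alpha)) = 1
A^2 = sqrt(2*alpha/pi)
= sqrt(2 * 0.521 / pi)
= 0.575916
A = sqrt(0.575916)
= 0.7589

0.7589


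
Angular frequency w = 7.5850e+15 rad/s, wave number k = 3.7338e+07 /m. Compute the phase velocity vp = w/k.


vp = w / k
= 7.5850e+15 / 3.7338e+07
= 2.0314e+08 m/s

2.0314e+08


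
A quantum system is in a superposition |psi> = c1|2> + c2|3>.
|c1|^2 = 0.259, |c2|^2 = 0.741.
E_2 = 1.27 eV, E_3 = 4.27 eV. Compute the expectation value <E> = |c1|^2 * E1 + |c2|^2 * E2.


<E> = |c1|^2 * E1 + |c2|^2 * E2
= 0.259 * 1.27 + 0.741 * 4.27
= 0.3289 + 3.1641
= 3.493 eV

3.493


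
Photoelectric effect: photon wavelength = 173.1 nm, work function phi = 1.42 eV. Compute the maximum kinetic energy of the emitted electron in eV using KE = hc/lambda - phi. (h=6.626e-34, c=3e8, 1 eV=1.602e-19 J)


E_photon = hc / lambda
= (6.626e-34)(3e8) / (173.1e-9)
= 1.1484e-18 J
= 7.1682 eV
KE = E_photon - phi
= 7.1682 - 1.42
= 5.7482 eV

5.7482


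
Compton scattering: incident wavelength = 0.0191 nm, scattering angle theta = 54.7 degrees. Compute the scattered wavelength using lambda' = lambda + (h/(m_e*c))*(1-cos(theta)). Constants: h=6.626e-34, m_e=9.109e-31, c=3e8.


Compton wavelength: h/(m_e*c) = 2.4247e-12 m
d_lambda = 2.4247e-12 * (1 - cos(54.7 deg))
= 2.4247e-12 * 0.422142
= 1.0236e-12 m = 0.001024 nm
lambda' = 0.0191 + 0.001024
= 0.020124 nm

0.020124


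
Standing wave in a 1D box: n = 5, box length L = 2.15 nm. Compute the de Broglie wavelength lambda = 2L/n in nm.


lambda = 2L / n
= 2 * 2.15 / 5
= 4.3 / 5
= 0.86 nm

0.86


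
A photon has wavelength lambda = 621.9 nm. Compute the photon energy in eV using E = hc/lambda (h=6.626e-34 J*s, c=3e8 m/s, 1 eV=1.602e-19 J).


E = hc / lambda
= (6.626e-34)(3e8) / (621.9e-9)
= 1.9878e-25 / 6.2190e-07
= 3.1963e-19 J
Converting to eV: 3.1963e-19 / 1.602e-19
= 1.9952 eV

1.9952


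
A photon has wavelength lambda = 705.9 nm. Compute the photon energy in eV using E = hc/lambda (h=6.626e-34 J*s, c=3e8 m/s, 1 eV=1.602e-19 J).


E = hc / lambda
= (6.626e-34)(3e8) / (705.9e-9)
= 1.9878e-25 / 7.0590e-07
= 2.8160e-19 J
Converting to eV: 2.8160e-19 / 1.602e-19
= 1.7578 eV

1.7578


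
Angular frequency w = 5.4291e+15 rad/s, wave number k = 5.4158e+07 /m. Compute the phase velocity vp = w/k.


vp = w / k
= 5.4291e+15 / 5.4158e+07
= 1.0025e+08 m/s

1.0025e+08


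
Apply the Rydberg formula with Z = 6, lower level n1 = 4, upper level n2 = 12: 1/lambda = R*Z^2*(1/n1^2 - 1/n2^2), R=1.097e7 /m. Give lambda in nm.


1/lambda = R * Z^2 * (1/n1^2 - 1/n2^2)
= 1.097e7 * 6^2 * (1/4^2 - 1/12^2)
= 1.097e7 * 36 * (0.0625 - 0.006944)
= 2.1940e+07 /m
lambda = 1 / 2.1940e+07
= 45.5789 nm

45.5789


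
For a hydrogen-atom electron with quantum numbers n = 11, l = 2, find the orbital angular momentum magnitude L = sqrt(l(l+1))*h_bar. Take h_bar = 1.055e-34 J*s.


L = sqrt(l*(l+1)) * h_bar
= sqrt(2 * 3) * 1.055e-34
= sqrt(6) * 1.055e-34
= 2.4495 * 1.055e-34
= 2.5842e-34 J*s

2.5842e-34


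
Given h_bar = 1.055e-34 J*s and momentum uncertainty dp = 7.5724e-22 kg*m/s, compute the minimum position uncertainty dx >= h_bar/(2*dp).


dx = h_bar / (2 * dp)
= 1.055e-34 / (2 * 7.5724e-22)
= 1.055e-34 / 1.5145e-21
= 6.9661e-14 m

6.9661e-14


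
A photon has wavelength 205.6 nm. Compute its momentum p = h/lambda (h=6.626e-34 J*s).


p = h / lambda
= 6.626e-34 / (205.6e-9)
= 6.626e-34 / 2.0560e-07
= 3.2228e-27 kg*m/s

3.2228e-27


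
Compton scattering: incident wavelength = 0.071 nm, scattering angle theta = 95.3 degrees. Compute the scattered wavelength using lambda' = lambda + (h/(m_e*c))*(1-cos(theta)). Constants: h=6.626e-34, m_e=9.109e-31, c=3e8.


Compton wavelength: h/(m_e*c) = 2.4247e-12 m
d_lambda = 2.4247e-12 * (1 - cos(95.3 deg))
= 2.4247e-12 * 1.092371
= 2.6487e-12 m = 0.002649 nm
lambda' = 0.071 + 0.002649
= 0.073649 nm

0.073649


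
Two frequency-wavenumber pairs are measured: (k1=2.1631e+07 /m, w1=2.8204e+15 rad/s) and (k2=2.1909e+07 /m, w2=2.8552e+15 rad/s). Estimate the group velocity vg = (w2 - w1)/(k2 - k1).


vg = (w2 - w1) / (k2 - k1)
= (2.8552e+15 - 2.8204e+15) / (2.1909e+07 - 2.1631e+07)
= 3.4800e+13 / 2.7800e+05
= 1.2518e+08 m/s

1.2518e+08


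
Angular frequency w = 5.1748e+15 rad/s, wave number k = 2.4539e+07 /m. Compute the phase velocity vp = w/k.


vp = w / k
= 5.1748e+15 / 2.4539e+07
= 2.1088e+08 m/s

2.1088e+08


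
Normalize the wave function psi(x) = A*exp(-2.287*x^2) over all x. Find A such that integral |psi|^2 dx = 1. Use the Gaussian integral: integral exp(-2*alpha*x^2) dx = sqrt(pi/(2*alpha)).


integral |psi|^2 dx = A^2 * sqrt(pi/(2*alpha)) = 1
A^2 = sqrt(2*alpha/pi)
= sqrt(2 * 2.287 / pi)
= 1.206627
A = sqrt(1.206627)
= 1.0985

1.0985


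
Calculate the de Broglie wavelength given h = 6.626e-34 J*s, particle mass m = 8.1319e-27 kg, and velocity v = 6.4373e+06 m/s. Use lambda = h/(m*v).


lambda = h / (m * v)
= 6.626e-34 / (8.1319e-27 * 6.4373e+06)
= 6.626e-34 / 5.2347e-20
= 1.2658e-14 m

1.2658e-14


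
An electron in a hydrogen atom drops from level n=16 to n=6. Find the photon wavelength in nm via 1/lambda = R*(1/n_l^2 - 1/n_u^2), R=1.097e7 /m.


1/lambda = R * (1/n_l^2 - 1/n_u^2)
= 1.097e7 * (1/6^2 - 1/16^2)
= 1.097e7 * (0.027778 - 0.003906)
= 1.097e7 * 0.023872
= 2.6187e+05 /m
lambda = 1 / 2.6187e+05 = 3818.679 nm

3818.679


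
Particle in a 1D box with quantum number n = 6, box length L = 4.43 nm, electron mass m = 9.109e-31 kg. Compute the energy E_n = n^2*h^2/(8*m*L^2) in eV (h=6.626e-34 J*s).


E = n^2 * h^2 / (8 * m * L^2)
= 6^2 * (6.626e-34)^2 / (8 * 9.109e-31 * (4.43e-9)^2)
= 36 * 4.3904e-67 / (8 * 9.109e-31 * 1.9625e-17)
= 1.1052e-19 J
= 0.6899 eV

0.6899


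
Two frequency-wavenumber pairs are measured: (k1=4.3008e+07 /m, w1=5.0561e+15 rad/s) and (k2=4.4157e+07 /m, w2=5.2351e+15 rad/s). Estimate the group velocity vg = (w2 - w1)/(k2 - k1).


vg = (w2 - w1) / (k2 - k1)
= (5.2351e+15 - 5.0561e+15) / (4.4157e+07 - 4.3008e+07)
= 1.7900e+14 / 1.1490e+06
= 1.5579e+08 m/s

1.5579e+08


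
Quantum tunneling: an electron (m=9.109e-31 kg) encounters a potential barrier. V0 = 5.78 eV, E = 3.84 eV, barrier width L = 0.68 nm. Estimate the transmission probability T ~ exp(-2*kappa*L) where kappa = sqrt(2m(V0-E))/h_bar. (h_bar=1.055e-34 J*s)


V0 - E = 1.94 eV = 3.1079e-19 J
kappa = sqrt(2 * m * (V0-E)) / h_bar
= sqrt(2 * 9.109e-31 * 3.1079e-19) / 1.055e-34
= 7.1323e+09 /m
2*kappa*L = 2 * 7.1323e+09 * 0.68e-9
= 9.6999
T = exp(-9.6999) = 6.128735e-05

6.128735e-05


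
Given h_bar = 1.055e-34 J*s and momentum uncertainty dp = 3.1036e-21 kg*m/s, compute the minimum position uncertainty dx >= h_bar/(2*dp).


dx = h_bar / (2 * dp)
= 1.055e-34 / (2 * 3.1036e-21)
= 1.055e-34 / 6.2072e-21
= 1.6996e-14 m

1.6996e-14


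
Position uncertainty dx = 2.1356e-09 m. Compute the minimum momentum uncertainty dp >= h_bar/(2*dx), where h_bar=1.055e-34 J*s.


dp = h_bar / (2 * dx)
= 1.055e-34 / (2 * 2.1356e-09)
= 1.055e-34 / 4.2712e-09
= 2.4700e-26 kg*m/s

2.4700e-26


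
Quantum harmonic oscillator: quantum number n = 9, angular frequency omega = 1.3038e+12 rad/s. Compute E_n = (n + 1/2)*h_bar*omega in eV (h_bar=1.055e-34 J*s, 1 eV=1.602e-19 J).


E = (n + 1/2) * h_bar * omega
= (9 + 0.5) * 1.055e-34 * 1.3038e+12
= 9.5 * 1.3755e-22
= 1.3067e-21 J
= 0.0082 eV

0.0082


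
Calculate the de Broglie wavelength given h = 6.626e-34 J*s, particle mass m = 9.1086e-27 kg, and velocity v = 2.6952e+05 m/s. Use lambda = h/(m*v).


lambda = h / (m * v)
= 6.626e-34 / (9.1086e-27 * 2.6952e+05)
= 6.626e-34 / 2.4549e-21
= 2.6990e-13 m

2.6990e-13


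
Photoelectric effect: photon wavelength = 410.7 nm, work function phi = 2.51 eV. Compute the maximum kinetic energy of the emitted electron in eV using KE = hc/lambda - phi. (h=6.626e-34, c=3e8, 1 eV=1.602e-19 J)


E_photon = hc / lambda
= (6.626e-34)(3e8) / (410.7e-9)
= 4.8400e-19 J
= 3.0212 eV
KE = E_photon - phi
= 3.0212 - 2.51
= 0.5112 eV

0.5112


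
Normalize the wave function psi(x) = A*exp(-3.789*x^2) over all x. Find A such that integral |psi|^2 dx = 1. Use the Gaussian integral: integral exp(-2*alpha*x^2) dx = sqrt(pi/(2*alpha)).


integral |psi|^2 dx = A^2 * sqrt(pi/(2*alpha)) = 1
A^2 = sqrt(2*alpha/pi)
= sqrt(2 * 3.789 / pi)
= 1.553111
A = sqrt(1.553111)
= 1.2462

1.2462


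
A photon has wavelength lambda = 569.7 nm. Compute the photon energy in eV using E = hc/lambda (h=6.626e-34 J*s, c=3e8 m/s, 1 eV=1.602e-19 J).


E = hc / lambda
= (6.626e-34)(3e8) / (569.7e-9)
= 1.9878e-25 / 5.6970e-07
= 3.4892e-19 J
Converting to eV: 3.4892e-19 / 1.602e-19
= 2.178 eV

2.178


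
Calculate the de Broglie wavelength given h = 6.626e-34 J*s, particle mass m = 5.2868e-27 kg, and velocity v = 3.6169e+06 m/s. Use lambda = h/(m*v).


lambda = h / (m * v)
= 6.626e-34 / (5.2868e-27 * 3.6169e+06)
= 6.626e-34 / 1.9122e-20
= 3.4652e-14 m

3.4652e-14


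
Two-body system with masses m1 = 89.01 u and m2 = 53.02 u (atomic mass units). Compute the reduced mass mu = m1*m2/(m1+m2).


mu = m1 * m2 / (m1 + m2)
= 89.01 * 53.02 / (89.01 + 53.02)
= 4719.3102 / 142.03
= 33.2276 u

33.2276


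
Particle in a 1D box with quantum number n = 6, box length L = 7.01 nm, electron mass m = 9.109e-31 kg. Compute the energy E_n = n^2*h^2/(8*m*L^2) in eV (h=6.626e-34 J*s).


E = n^2 * h^2 / (8 * m * L^2)
= 6^2 * (6.626e-34)^2 / (8 * 9.109e-31 * (7.01e-9)^2)
= 36 * 4.3904e-67 / (8 * 9.109e-31 * 4.9140e-17)
= 4.4138e-20 J
= 0.2755 eV

0.2755


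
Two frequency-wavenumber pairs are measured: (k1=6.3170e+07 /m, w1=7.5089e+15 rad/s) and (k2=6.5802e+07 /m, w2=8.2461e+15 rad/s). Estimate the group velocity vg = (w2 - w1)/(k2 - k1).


vg = (w2 - w1) / (k2 - k1)
= (8.2461e+15 - 7.5089e+15) / (6.5802e+07 - 6.3170e+07)
= 7.3720e+14 / 2.6320e+06
= 2.8009e+08 m/s

2.8009e+08


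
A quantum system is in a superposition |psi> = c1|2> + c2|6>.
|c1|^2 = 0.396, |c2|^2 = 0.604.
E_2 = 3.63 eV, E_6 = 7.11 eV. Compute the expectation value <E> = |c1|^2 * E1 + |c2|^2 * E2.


<E> = |c1|^2 * E1 + |c2|^2 * E2
= 0.396 * 3.63 + 0.604 * 7.11
= 1.4375 + 4.2944
= 5.7319 eV

5.7319


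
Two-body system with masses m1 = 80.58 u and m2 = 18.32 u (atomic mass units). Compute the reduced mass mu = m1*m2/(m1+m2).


mu = m1 * m2 / (m1 + m2)
= 80.58 * 18.32 / (80.58 + 18.32)
= 1476.2256 / 98.9
= 14.9264 u

14.9264


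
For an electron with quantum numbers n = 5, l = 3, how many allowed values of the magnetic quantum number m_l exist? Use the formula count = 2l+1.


m_l ranges from -l to +l in integer steps
So m_l goes from -3 to +3
Count = 2l + 1 = 2*3 + 1
= 7

7


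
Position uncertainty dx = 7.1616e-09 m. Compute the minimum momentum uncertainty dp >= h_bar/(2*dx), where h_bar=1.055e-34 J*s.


dp = h_bar / (2 * dx)
= 1.055e-34 / (2 * 7.1616e-09)
= 1.055e-34 / 1.4323e-08
= 7.3657e-27 kg*m/s

7.3657e-27


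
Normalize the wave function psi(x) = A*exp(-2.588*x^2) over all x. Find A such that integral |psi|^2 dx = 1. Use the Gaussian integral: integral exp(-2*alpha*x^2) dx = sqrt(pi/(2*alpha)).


integral |psi|^2 dx = A^2 * sqrt(pi/(2*alpha)) = 1
A^2 = sqrt(2*alpha/pi)
= sqrt(2 * 2.588 / pi)
= 1.283578
A = sqrt(1.283578)
= 1.133

1.133


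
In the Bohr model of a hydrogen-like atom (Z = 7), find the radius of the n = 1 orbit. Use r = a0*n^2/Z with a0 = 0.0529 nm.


r = a0 * n^2 / Z
= 0.0529 * 1^2 / 7
= 0.0529 * 1 / 7
= 0.0076 nm

0.0076


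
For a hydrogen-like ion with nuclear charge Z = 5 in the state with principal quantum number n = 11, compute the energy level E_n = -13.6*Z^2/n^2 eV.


E_n = -13.6 * Z^2 / n^2
= -13.6 * 5^2 / 11^2
= -13.6 * 25 / 121
= -2.8099 eV

-2.8099


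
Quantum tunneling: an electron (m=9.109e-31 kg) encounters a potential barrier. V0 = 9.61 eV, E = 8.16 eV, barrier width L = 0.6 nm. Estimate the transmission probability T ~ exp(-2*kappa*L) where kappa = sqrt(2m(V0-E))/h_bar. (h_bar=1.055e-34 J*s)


V0 - E = 1.45 eV = 2.3229e-19 J
kappa = sqrt(2 * m * (V0-E)) / h_bar
= sqrt(2 * 9.109e-31 * 2.3229e-19) / 1.055e-34
= 6.1661e+09 /m
2*kappa*L = 2 * 6.1661e+09 * 0.6e-9
= 7.3994
T = exp(-7.3994) = 6.116416e-04

6.116416e-04


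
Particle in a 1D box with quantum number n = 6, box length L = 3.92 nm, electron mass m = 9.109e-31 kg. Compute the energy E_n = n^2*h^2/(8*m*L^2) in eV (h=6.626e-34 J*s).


E = n^2 * h^2 / (8 * m * L^2)
= 6^2 * (6.626e-34)^2 / (8 * 9.109e-31 * (3.92e-9)^2)
= 36 * 4.3904e-67 / (8 * 9.109e-31 * 1.5366e-17)
= 1.4115e-19 J
= 0.8811 eV

0.8811


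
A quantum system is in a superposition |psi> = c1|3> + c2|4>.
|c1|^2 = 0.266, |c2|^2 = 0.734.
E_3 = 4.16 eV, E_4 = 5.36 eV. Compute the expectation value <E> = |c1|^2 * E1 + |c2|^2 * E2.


<E> = |c1|^2 * E1 + |c2|^2 * E2
= 0.266 * 4.16 + 0.734 * 5.36
= 1.1066 + 3.9342
= 5.0408 eV

5.0408


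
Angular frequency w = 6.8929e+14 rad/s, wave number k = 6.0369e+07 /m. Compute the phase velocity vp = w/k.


vp = w / k
= 6.8929e+14 / 6.0369e+07
= 1.1418e+07 m/s

1.1418e+07


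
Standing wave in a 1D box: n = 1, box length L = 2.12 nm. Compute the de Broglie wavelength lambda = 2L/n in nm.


lambda = 2L / n
= 2 * 2.12 / 1
= 4.24 / 1
= 4.24 nm

4.24


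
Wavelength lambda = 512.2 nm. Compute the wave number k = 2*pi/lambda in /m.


k = 2 * pi / lambda
= 6.2832 / (512.2e-9)
= 6.2832 / 5.1220e-07
= 1.2267e+07 /m

1.2267e+07


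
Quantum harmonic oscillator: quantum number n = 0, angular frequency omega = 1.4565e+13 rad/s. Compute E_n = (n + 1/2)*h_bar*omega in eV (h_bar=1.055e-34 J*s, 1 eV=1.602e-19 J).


E = (n + 1/2) * h_bar * omega
= (0 + 0.5) * 1.055e-34 * 1.4565e+13
= 0.5 * 1.5366e-21
= 7.6830e-22 J
= 0.0048 eV

0.0048


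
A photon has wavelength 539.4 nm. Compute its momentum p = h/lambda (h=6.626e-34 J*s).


p = h / lambda
= 6.626e-34 / (539.4e-9)
= 6.626e-34 / 5.3940e-07
= 1.2284e-27 kg*m/s

1.2284e-27


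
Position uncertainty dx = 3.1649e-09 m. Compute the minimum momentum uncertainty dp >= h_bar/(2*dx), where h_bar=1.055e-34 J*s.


dp = h_bar / (2 * dx)
= 1.055e-34 / (2 * 3.1649e-09)
= 1.055e-34 / 6.3298e-09
= 1.6667e-26 kg*m/s

1.6667e-26


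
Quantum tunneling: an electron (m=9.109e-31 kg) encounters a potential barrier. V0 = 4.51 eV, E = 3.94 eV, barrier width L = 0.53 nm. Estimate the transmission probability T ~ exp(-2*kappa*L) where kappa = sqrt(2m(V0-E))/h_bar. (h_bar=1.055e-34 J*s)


V0 - E = 0.57 eV = 9.1314e-20 J
kappa = sqrt(2 * m * (V0-E)) / h_bar
= sqrt(2 * 9.109e-31 * 9.1314e-20) / 1.055e-34
= 3.8660e+09 /m
2*kappa*L = 2 * 3.8660e+09 * 0.53e-9
= 4.098
T = exp(-4.098) = 1.660578e-02

1.660578e-02


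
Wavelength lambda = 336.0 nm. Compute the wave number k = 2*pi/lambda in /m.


k = 2 * pi / lambda
= 6.2832 / (336.0e-9)
= 6.2832 / 3.3600e-07
= 1.8700e+07 /m

1.8700e+07


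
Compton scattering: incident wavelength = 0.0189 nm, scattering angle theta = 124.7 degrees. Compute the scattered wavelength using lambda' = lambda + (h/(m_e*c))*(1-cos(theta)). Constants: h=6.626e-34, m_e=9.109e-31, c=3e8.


Compton wavelength: h/(m_e*c) = 2.4247e-12 m
d_lambda = 2.4247e-12 * (1 - cos(124.7 deg))
= 2.4247e-12 * 1.56928
= 3.8050e-12 m = 0.003805 nm
lambda' = 0.0189 + 0.003805
= 0.022705 nm

0.022705


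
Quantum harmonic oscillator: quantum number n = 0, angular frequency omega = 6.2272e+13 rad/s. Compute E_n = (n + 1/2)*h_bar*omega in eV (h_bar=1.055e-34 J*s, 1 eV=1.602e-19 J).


E = (n + 1/2) * h_bar * omega
= (0 + 0.5) * 1.055e-34 * 6.2272e+13
= 0.5 * 6.5697e-21
= 3.2848e-21 J
= 0.0205 eV

0.0205


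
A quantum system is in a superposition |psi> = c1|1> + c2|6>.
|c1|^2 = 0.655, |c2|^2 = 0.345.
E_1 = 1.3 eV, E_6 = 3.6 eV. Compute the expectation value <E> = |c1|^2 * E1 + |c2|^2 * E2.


<E> = |c1|^2 * E1 + |c2|^2 * E2
= 0.655 * 1.3 + 0.345 * 3.6
= 0.8515 + 1.242
= 2.0935 eV

2.0935


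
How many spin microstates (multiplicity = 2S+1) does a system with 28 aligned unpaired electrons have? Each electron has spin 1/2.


Total spin S = N * (1/2) = 28 * 0.5 = 14.0
Spin multiplicity = 2S + 1
= 2 * 14.0 + 1
= 29

29


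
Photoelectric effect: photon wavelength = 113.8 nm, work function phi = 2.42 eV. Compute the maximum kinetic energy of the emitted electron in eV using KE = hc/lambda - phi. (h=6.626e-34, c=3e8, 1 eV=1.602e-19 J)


E_photon = hc / lambda
= (6.626e-34)(3e8) / (113.8e-9)
= 1.7467e-18 J
= 10.9035 eV
KE = E_photon - phi
= 10.9035 - 2.42
= 8.4835 eV

8.4835


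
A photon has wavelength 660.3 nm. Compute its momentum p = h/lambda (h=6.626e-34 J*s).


p = h / lambda
= 6.626e-34 / (660.3e-9)
= 6.626e-34 / 6.6030e-07
= 1.0035e-27 kg*m/s

1.0035e-27


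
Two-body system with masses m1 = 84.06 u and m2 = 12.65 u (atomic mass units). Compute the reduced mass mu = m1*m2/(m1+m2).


mu = m1 * m2 / (m1 + m2)
= 84.06 * 12.65 / (84.06 + 12.65)
= 1063.359 / 96.71
= 10.9953 u

10.9953


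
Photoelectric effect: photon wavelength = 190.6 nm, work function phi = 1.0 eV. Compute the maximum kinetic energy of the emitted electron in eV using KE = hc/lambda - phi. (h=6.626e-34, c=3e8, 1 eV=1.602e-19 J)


E_photon = hc / lambda
= (6.626e-34)(3e8) / (190.6e-9)
= 1.0429e-18 J
= 6.5101 eV
KE = E_photon - phi
= 6.5101 - 1.0
= 5.5101 eV

5.5101


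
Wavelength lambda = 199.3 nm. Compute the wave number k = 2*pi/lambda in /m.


k = 2 * pi / lambda
= 6.2832 / (199.3e-9)
= 6.2832 / 1.9930e-07
= 3.1526e+07 /m

3.1526e+07


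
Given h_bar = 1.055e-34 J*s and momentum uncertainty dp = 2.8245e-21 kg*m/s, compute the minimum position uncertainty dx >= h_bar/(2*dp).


dx = h_bar / (2 * dp)
= 1.055e-34 / (2 * 2.8245e-21)
= 1.055e-34 / 5.6490e-21
= 1.8676e-14 m

1.8676e-14


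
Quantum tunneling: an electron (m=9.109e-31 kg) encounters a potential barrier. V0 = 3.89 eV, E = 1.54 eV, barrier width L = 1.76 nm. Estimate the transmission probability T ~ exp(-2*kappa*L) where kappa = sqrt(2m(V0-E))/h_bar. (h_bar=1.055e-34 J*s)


V0 - E = 2.35 eV = 3.7647e-19 J
kappa = sqrt(2 * m * (V0-E)) / h_bar
= sqrt(2 * 9.109e-31 * 3.7647e-19) / 1.055e-34
= 7.8499e+09 /m
2*kappa*L = 2 * 7.8499e+09 * 1.76e-9
= 27.6316
T = exp(-27.6316) = 9.994400e-13

9.994400e-13


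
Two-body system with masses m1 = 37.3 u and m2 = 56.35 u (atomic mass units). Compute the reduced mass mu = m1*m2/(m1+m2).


mu = m1 * m2 / (m1 + m2)
= 37.3 * 56.35 / (37.3 + 56.35)
= 2101.855 / 93.65
= 22.4437 u

22.4437


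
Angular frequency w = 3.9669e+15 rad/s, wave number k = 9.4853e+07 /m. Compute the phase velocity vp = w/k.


vp = w / k
= 3.9669e+15 / 9.4853e+07
= 4.1822e+07 m/s

4.1822e+07


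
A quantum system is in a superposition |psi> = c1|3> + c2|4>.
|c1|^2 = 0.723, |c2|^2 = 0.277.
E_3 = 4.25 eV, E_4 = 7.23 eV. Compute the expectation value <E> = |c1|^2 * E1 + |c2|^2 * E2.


<E> = |c1|^2 * E1 + |c2|^2 * E2
= 0.723 * 4.25 + 0.277 * 7.23
= 3.0728 + 2.0027
= 5.0755 eV

5.0755


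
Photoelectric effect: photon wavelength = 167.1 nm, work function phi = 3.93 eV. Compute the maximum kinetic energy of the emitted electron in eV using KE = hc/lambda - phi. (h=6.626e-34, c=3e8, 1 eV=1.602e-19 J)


E_photon = hc / lambda
= (6.626e-34)(3e8) / (167.1e-9)
= 1.1896e-18 J
= 7.4256 eV
KE = E_photon - phi
= 7.4256 - 3.93
= 3.4956 eV

3.4956


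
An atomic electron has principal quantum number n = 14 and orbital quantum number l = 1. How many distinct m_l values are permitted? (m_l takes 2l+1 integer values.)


m_l ranges from -l to +l in integer steps
So m_l goes from -1 to +1
Count = 2l + 1 = 2*1 + 1
= 3

3


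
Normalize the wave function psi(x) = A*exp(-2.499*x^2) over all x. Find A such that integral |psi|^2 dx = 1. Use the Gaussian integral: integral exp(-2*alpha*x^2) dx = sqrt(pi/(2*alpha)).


integral |psi|^2 dx = A^2 * sqrt(pi/(2*alpha)) = 1
A^2 = sqrt(2*alpha/pi)
= sqrt(2 * 2.499 / pi)
= 1.261314
A = sqrt(1.261314)
= 1.1231

1.1231


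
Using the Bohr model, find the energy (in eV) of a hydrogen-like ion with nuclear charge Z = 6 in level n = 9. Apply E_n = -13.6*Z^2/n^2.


E_n = -13.6 * Z^2 / n^2
= -13.6 * 6^2 / 9^2
= -13.6 * 36 / 81
= -6.0444 eV

-6.0444


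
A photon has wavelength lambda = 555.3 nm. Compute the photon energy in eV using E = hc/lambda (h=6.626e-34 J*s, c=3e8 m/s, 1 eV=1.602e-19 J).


E = hc / lambda
= (6.626e-34)(3e8) / (555.3e-9)
= 1.9878e-25 / 5.5530e-07
= 3.5797e-19 J
Converting to eV: 3.5797e-19 / 1.602e-19
= 2.2345 eV

2.2345


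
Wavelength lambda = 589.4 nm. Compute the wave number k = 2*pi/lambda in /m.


k = 2 * pi / lambda
= 6.2832 / (589.4e-9)
= 6.2832 / 5.8940e-07
= 1.0660e+07 /m

1.0660e+07


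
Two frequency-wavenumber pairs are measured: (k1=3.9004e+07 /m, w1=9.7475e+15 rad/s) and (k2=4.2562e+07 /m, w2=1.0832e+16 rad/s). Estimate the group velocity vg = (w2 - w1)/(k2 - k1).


vg = (w2 - w1) / (k2 - k1)
= (1.0832e+16 - 9.7475e+15) / (4.2562e+07 - 3.9004e+07)
= 1.0845e+15 / 3.5580e+06
= 3.0481e+08 m/s

3.0481e+08


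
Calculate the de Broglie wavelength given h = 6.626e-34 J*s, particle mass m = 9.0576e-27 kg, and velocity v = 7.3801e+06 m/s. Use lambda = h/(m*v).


lambda = h / (m * v)
= 6.626e-34 / (9.0576e-27 * 7.3801e+06)
= 6.626e-34 / 6.6846e-20
= 9.9123e-15 m

9.9123e-15


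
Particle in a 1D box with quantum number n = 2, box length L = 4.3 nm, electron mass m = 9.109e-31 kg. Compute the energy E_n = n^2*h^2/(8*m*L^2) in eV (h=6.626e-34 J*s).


E = n^2 * h^2 / (8 * m * L^2)
= 2^2 * (6.626e-34)^2 / (8 * 9.109e-31 * (4.3e-9)^2)
= 4 * 4.3904e-67 / (8 * 9.109e-31 * 1.8490e-17)
= 1.3034e-20 J
= 0.0814 eV

0.0814


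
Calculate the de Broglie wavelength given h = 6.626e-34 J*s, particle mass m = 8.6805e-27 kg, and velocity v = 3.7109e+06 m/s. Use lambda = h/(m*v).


lambda = h / (m * v)
= 6.626e-34 / (8.6805e-27 * 3.7109e+06)
= 6.626e-34 / 3.2212e-20
= 2.0570e-14 m

2.0570e-14


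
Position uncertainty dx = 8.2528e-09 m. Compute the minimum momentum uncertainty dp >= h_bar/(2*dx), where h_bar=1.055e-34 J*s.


dp = h_bar / (2 * dx)
= 1.055e-34 / (2 * 8.2528e-09)
= 1.055e-34 / 1.6506e-08
= 6.3918e-27 kg*m/s

6.3918e-27


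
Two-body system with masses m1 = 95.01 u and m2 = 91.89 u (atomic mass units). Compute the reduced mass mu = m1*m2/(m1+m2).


mu = m1 * m2 / (m1 + m2)
= 95.01 * 91.89 / (95.01 + 91.89)
= 8730.4689 / 186.9
= 46.712 u

46.712


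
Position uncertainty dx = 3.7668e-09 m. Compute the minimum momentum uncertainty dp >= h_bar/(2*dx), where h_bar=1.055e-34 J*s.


dp = h_bar / (2 * dx)
= 1.055e-34 / (2 * 3.7668e-09)
= 1.055e-34 / 7.5336e-09
= 1.4004e-26 kg*m/s

1.4004e-26


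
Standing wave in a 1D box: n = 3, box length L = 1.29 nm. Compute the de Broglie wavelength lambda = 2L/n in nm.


lambda = 2L / n
= 2 * 1.29 / 3
= 2.58 / 3
= 0.86 nm

0.86


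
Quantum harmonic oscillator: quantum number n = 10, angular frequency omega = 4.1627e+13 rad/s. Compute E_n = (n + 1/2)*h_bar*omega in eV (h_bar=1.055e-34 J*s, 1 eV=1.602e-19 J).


E = (n + 1/2) * h_bar * omega
= (10 + 0.5) * 1.055e-34 * 4.1627e+13
= 10.5 * 4.3916e-21
= 4.6112e-20 J
= 0.2878 eV

0.2878


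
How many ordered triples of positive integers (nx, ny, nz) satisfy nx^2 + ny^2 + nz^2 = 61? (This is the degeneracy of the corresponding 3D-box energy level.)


Enumerate all (nx, ny, nz) with nx^2 + ny^2 + nz^2 = 61:
(3,4,6)
(3,6,4)
(4,3,6)
(4,6,3)
(6,3,4)
(6,4,3)
Total degeneracy = 6

6


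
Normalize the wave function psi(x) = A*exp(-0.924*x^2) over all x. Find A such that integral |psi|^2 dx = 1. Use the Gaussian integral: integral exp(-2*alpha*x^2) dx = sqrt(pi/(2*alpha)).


integral |psi|^2 dx = A^2 * sqrt(pi/(2*alpha)) = 1
A^2 = sqrt(2*alpha/pi)
= sqrt(2 * 0.924 / pi)
= 0.766966
A = sqrt(0.766966)
= 0.8758

0.8758


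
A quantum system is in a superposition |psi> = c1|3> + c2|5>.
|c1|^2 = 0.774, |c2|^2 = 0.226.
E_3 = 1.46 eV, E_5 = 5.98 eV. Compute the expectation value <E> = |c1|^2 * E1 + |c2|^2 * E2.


<E> = |c1|^2 * E1 + |c2|^2 * E2
= 0.774 * 1.46 + 0.226 * 5.98
= 1.13 + 1.3515
= 2.4815 eV

2.4815


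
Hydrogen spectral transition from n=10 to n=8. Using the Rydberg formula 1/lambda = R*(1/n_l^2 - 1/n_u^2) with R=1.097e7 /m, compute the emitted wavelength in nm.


1/lambda = R * (1/n_l^2 - 1/n_u^2)
= 1.097e7 * (1/8^2 - 1/10^2)
= 1.097e7 * (0.015625 - 0.01)
= 1.097e7 * 0.005625
= 6.1706e+04 /m
lambda = 1 / 6.1706e+04 = 16205.8138 nm

16205.8138


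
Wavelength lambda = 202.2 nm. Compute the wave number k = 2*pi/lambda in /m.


k = 2 * pi / lambda
= 6.2832 / (202.2e-9)
= 6.2832 / 2.0220e-07
= 3.1074e+07 /m

3.1074e+07


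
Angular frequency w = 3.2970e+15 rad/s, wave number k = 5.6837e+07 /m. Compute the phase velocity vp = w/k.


vp = w / k
= 3.2970e+15 / 5.6837e+07
= 5.8008e+07 m/s

5.8008e+07


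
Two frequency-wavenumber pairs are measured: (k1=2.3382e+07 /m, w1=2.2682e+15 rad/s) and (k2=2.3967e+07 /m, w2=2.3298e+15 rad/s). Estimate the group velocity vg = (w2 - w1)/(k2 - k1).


vg = (w2 - w1) / (k2 - k1)
= (2.3298e+15 - 2.2682e+15) / (2.3967e+07 - 2.3382e+07)
= 6.1600e+13 / 5.8500e+05
= 1.0530e+08 m/s

1.0530e+08


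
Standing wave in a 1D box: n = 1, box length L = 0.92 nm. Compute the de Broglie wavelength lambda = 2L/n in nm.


lambda = 2L / n
= 2 * 0.92 / 1
= 1.84 / 1
= 1.84 nm

1.84


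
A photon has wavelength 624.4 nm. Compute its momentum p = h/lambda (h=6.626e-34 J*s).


p = h / lambda
= 6.626e-34 / (624.4e-9)
= 6.626e-34 / 6.2440e-07
= 1.0612e-27 kg*m/s

1.0612e-27


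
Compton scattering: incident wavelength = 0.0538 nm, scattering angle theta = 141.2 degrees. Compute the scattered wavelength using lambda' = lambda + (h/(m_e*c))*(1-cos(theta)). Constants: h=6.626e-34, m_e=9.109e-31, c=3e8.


Compton wavelength: h/(m_e*c) = 2.4247e-12 m
d_lambda = 2.4247e-12 * (1 - cos(141.2 deg))
= 2.4247e-12 * 1.779338
= 4.3144e-12 m = 0.004314 nm
lambda' = 0.0538 + 0.004314
= 0.058114 nm

0.058114


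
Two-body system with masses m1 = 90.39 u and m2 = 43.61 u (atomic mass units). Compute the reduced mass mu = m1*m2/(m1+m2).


mu = m1 * m2 / (m1 + m2)
= 90.39 * 43.61 / (90.39 + 43.61)
= 3941.9079 / 134.0
= 29.4172 u

29.4172


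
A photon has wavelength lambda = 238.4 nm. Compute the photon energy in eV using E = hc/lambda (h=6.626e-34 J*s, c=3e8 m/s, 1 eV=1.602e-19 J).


E = hc / lambda
= (6.626e-34)(3e8) / (238.4e-9)
= 1.9878e-25 / 2.3840e-07
= 8.3381e-19 J
Converting to eV: 8.3381e-19 / 1.602e-19
= 5.2048 eV

5.2048


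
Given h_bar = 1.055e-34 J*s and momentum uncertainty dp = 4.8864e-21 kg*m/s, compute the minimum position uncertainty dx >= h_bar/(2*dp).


dx = h_bar / (2 * dp)
= 1.055e-34 / (2 * 4.8864e-21)
= 1.055e-34 / 9.7728e-21
= 1.0795e-14 m

1.0795e-14


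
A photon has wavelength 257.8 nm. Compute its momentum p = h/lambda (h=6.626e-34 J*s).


p = h / lambda
= 6.626e-34 / (257.8e-9)
= 6.626e-34 / 2.5780e-07
= 2.5702e-27 kg*m/s

2.5702e-27


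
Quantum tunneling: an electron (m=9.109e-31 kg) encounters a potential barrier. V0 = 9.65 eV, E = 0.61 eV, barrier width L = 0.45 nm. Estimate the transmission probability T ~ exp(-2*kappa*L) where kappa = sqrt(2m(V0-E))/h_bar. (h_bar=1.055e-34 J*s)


V0 - E = 9.04 eV = 1.4482e-18 J
kappa = sqrt(2 * m * (V0-E)) / h_bar
= sqrt(2 * 9.109e-31 * 1.4482e-18) / 1.055e-34
= 1.5396e+10 /m
2*kappa*L = 2 * 1.5396e+10 * 0.45e-9
= 13.8566
T = exp(-13.8566) = 9.597681e-07

9.597681e-07


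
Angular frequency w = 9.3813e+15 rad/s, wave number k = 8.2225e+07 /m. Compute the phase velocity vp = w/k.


vp = w / k
= 9.3813e+15 / 8.2225e+07
= 1.1409e+08 m/s

1.1409e+08


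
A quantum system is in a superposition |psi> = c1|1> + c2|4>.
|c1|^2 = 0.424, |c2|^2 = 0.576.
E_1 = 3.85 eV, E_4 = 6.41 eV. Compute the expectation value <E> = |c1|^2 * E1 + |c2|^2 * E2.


<E> = |c1|^2 * E1 + |c2|^2 * E2
= 0.424 * 3.85 + 0.576 * 6.41
= 1.6324 + 3.6922
= 5.3246 eV

5.3246


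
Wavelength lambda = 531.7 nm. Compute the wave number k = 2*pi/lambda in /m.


k = 2 * pi / lambda
= 6.2832 / (531.7e-9)
= 6.2832 / 5.3170e-07
= 1.1817e+07 /m

1.1817e+07


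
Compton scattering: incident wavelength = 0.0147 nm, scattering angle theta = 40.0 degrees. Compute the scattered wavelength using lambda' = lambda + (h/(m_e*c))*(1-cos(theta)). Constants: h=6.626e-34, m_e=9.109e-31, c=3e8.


Compton wavelength: h/(m_e*c) = 2.4247e-12 m
d_lambda = 2.4247e-12 * (1 - cos(40.0 deg))
= 2.4247e-12 * 0.233956
= 5.6727e-13 m = 0.000567 nm
lambda' = 0.0147 + 0.000567
= 0.015267 nm

0.015267


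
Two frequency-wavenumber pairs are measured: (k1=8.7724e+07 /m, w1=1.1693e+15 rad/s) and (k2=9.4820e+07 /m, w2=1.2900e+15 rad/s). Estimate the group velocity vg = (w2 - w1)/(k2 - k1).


vg = (w2 - w1) / (k2 - k1)
= (1.2900e+15 - 1.1693e+15) / (9.4820e+07 - 8.7724e+07)
= 1.2070e+14 / 7.0960e+06
= 1.7010e+07 m/s

1.7010e+07


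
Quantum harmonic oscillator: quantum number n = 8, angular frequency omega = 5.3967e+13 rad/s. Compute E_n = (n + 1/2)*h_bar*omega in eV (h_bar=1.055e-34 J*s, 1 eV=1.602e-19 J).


E = (n + 1/2) * h_bar * omega
= (8 + 0.5) * 1.055e-34 * 5.3967e+13
= 8.5 * 5.6935e-21
= 4.8395e-20 J
= 0.3021 eV

0.3021


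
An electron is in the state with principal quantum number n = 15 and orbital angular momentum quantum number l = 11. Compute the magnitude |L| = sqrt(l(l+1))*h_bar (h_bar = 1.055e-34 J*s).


L = sqrt(l*(l+1)) * h_bar
= sqrt(11 * 12) * 1.055e-34
= sqrt(132) * 1.055e-34
= 11.4891 * 1.055e-34
= 1.2121e-33 J*s

1.2121e-33


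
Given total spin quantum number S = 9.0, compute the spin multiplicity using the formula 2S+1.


Spin multiplicity = 2S + 1
= 2 * 9.0 + 1
= 18.0 + 1
= 19

19


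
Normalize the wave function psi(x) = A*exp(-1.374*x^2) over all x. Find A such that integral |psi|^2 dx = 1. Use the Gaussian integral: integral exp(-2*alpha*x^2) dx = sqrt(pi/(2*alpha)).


integral |psi|^2 dx = A^2 * sqrt(pi/(2*alpha)) = 1
A^2 = sqrt(2*alpha/pi)
= sqrt(2 * 1.374 / pi)
= 0.935262
A = sqrt(0.935262)
= 0.9671

0.9671


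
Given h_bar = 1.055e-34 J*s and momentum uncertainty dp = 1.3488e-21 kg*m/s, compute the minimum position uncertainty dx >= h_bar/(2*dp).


dx = h_bar / (2 * dp)
= 1.055e-34 / (2 * 1.3488e-21)
= 1.055e-34 / 2.6976e-21
= 3.9109e-14 m

3.9109e-14


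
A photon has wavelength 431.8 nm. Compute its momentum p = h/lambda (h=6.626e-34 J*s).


p = h / lambda
= 6.626e-34 / (431.8e-9)
= 6.626e-34 / 4.3180e-07
= 1.5345e-27 kg*m/s

1.5345e-27


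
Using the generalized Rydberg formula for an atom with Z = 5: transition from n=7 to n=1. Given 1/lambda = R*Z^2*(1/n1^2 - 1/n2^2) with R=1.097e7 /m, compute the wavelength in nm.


1/lambda = R * Z^2 * (1/n1^2 - 1/n2^2)
= 1.097e7 * 5^2 * (1/1^2 - 1/7^2)
= 1.097e7 * 25 * (1.0 - 0.020408)
= 2.6865e+08 /m
lambda = 1 / 2.6865e+08
= 3.7223 nm

3.7223


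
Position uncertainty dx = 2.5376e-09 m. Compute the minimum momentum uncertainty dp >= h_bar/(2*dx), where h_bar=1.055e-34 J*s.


dp = h_bar / (2 * dx)
= 1.055e-34 / (2 * 2.5376e-09)
= 1.055e-34 / 5.0752e-09
= 2.0787e-26 kg*m/s

2.0787e-26


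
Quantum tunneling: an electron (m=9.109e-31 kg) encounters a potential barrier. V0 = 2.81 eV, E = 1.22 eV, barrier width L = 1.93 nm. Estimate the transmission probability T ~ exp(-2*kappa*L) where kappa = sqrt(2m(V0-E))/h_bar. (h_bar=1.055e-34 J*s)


V0 - E = 1.59 eV = 2.5472e-19 J
kappa = sqrt(2 * m * (V0-E)) / h_bar
= sqrt(2 * 9.109e-31 * 2.5472e-19) / 1.055e-34
= 6.4570e+09 /m
2*kappa*L = 2 * 6.4570e+09 * 1.93e-9
= 24.9238
T = exp(-24.9238) = 1.498692e-11

1.498692e-11


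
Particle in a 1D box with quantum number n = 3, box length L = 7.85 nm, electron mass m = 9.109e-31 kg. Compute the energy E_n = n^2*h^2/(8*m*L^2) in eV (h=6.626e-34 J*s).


E = n^2 * h^2 / (8 * m * L^2)
= 3^2 * (6.626e-34)^2 / (8 * 9.109e-31 * (7.85e-9)^2)
= 9 * 4.3904e-67 / (8 * 9.109e-31 * 6.1623e-17)
= 8.7992e-21 J
= 0.0549 eV

0.0549


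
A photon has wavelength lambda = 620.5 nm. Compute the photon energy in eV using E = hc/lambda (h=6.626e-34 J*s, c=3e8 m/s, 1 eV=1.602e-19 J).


E = hc / lambda
= (6.626e-34)(3e8) / (620.5e-9)
= 1.9878e-25 / 6.2050e-07
= 3.2035e-19 J
Converting to eV: 3.2035e-19 / 1.602e-19
= 1.9997 eV

1.9997


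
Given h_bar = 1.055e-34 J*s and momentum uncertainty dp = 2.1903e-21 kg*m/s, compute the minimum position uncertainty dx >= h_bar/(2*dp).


dx = h_bar / (2 * dp)
= 1.055e-34 / (2 * 2.1903e-21)
= 1.055e-34 / 4.3806e-21
= 2.4083e-14 m

2.4083e-14


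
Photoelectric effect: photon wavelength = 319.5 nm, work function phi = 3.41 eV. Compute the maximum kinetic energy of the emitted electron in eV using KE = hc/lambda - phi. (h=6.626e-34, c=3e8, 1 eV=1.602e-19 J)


E_photon = hc / lambda
= (6.626e-34)(3e8) / (319.5e-9)
= 6.2216e-19 J
= 3.8836 eV
KE = E_photon - phi
= 3.8836 - 3.41
= 0.4736 eV

0.4736


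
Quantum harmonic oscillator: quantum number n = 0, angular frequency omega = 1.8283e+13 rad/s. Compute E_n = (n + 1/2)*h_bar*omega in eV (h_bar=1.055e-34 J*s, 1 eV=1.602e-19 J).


E = (n + 1/2) * h_bar * omega
= (0 + 0.5) * 1.055e-34 * 1.8283e+13
= 0.5 * 1.9289e-21
= 9.6443e-22 J
= 0.006 eV

0.006


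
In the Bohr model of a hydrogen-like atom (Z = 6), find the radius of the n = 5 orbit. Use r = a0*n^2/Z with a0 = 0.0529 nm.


r = a0 * n^2 / Z
= 0.0529 * 5^2 / 6
= 0.0529 * 25 / 6
= 0.2204 nm

0.2204


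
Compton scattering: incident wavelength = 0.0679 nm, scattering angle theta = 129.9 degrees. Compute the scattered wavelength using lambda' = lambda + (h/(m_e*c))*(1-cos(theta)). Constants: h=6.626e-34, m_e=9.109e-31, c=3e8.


Compton wavelength: h/(m_e*c) = 2.4247e-12 m
d_lambda = 2.4247e-12 * (1 - cos(129.9 deg))
= 2.4247e-12 * 1.64145
= 3.9800e-12 m = 0.00398 nm
lambda' = 0.0679 + 0.00398
= 0.07188 nm

0.07188


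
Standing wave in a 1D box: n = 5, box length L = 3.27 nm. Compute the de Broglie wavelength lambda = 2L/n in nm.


lambda = 2L / n
= 2 * 3.27 / 5
= 6.54 / 5
= 1.308 nm

1.308


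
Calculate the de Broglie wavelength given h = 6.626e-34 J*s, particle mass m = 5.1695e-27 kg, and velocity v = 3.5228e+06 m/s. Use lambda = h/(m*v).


lambda = h / (m * v)
= 6.626e-34 / (5.1695e-27 * 3.5228e+06)
= 6.626e-34 / 1.8211e-20
= 3.6384e-14 m

3.6384e-14


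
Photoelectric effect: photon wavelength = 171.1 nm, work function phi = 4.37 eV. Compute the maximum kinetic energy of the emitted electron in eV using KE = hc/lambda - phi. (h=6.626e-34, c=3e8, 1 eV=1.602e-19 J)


E_photon = hc / lambda
= (6.626e-34)(3e8) / (171.1e-9)
= 1.1618e-18 J
= 7.252 eV
KE = E_photon - phi
= 7.252 - 4.37
= 2.882 eV

2.882


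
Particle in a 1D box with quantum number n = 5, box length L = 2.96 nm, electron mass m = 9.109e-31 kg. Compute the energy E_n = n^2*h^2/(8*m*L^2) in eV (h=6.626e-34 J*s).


E = n^2 * h^2 / (8 * m * L^2)
= 5^2 * (6.626e-34)^2 / (8 * 9.109e-31 * (2.96e-9)^2)
= 25 * 4.3904e-67 / (8 * 9.109e-31 * 8.7616e-18)
= 1.7191e-19 J
= 1.0731 eV

1.0731


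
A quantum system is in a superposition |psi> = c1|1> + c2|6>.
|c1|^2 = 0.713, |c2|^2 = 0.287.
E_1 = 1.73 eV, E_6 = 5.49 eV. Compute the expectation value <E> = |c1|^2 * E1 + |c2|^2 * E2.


<E> = |c1|^2 * E1 + |c2|^2 * E2
= 0.713 * 1.73 + 0.287 * 5.49
= 1.2335 + 1.5756
= 2.8091 eV

2.8091


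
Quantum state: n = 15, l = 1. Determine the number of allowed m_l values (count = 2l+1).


m_l ranges from -l to +l in integer steps
So m_l goes from -1 to +1
Count = 2l + 1 = 2*1 + 1
= 3

3


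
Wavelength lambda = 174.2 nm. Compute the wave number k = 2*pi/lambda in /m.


k = 2 * pi / lambda
= 6.2832 / (174.2e-9)
= 6.2832 / 1.7420e-07
= 3.6069e+07 /m

3.6069e+07
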